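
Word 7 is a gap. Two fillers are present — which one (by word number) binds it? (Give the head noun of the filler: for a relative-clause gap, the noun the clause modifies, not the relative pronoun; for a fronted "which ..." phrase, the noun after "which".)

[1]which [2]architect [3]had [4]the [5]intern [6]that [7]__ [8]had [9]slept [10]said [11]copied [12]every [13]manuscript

The marked gap is inside the relative clause, the subject of "slept".
Its filler is the head noun "intern" (via "that"), at word 5.
(The other dependency links word 2 to a gap after word 10.)

5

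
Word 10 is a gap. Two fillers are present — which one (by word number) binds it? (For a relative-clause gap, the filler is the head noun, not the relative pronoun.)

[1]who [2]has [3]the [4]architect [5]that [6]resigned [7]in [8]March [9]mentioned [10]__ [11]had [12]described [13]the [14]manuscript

1

The marked gap is the subject of "described".
Its filler is the fronted wh-phrase "who", at word 1.
(The other dependency links word 4 to a gap after word 5.)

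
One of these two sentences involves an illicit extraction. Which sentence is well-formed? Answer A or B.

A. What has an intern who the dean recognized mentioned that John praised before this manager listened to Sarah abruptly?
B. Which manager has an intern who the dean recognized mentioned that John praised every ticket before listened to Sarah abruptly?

A

In B, the wh-phrase is extracted from inside an adjunct island (introduced by "before"), which blocks movement.
In A, the extraction path crosses only that-complement boundaries, which are transparent.
So A is grammatical.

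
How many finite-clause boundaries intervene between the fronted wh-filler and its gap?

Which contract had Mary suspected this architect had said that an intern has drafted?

2

"which contract" is extracted from the object of "drafted".
Boundaries crossed, outermost first: [Ø], [that] — 2 in total.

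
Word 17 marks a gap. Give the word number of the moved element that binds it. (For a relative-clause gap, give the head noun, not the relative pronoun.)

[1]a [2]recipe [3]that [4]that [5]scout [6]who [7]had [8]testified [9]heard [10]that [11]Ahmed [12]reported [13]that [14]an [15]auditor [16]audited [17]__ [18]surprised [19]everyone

2

The gap at 17 is the object of "audited", inside a relative clause.
The relative pronoun is "that" (word 3); it is bound by the head noun immediately before it.
Its filler is the head noun "recipe", at word 2.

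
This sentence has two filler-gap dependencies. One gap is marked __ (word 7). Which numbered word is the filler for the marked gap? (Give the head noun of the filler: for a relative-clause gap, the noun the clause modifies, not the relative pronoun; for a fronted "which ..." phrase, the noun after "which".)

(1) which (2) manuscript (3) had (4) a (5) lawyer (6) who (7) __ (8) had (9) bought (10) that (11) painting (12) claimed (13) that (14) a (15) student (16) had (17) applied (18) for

The marked gap is inside the relative clause, the subject of "bought".
Its filler is the head noun "lawyer" (via "who"), at word 5.
(The other dependency links word 2 to a gap after word 18.)

5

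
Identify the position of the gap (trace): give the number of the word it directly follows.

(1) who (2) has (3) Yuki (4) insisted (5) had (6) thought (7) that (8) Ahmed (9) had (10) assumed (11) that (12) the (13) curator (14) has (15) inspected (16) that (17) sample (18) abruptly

4

The displaced element is "who" (word 1).
It is linked across 1 clause boundary (Ø).
It functions as the subject of "thought", so the gap sits immediately after word 4 ("insisted").
Base order: Yuki has insisted that who had thought that Ahmed had assumed that the curator has inspected that sample abruptly.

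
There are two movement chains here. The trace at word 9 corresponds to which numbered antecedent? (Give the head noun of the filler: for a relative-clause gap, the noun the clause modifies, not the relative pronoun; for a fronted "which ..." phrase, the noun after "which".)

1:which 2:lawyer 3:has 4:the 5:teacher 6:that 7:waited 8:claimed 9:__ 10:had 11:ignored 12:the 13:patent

The marked gap is the subject of "ignored".
Its filler is the fronted wh-phrase "which lawyer", at word 2.
(The other dependency links word 5 to a gap after word 6.)

2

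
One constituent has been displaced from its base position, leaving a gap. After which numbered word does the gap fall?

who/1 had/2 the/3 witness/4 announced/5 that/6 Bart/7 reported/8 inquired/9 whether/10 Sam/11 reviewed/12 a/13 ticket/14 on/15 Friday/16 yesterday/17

8

The displaced element is "who" (word 1).
It is linked across 2 clause boundaries (that → Ø).
It functions as the subject of "inquired", so the gap sits immediately after word 8 ("reported").
Base order: The witness had announced that Bart reported that who inquired whether Sam reviewed a ticket on Friday yesterday.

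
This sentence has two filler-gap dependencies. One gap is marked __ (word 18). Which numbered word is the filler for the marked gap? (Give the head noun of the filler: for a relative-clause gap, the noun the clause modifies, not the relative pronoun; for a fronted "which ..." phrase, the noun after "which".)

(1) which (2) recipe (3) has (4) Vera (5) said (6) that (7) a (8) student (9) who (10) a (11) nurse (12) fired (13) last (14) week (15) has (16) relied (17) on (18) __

2

The marked gap is the object of the preposition "on" of "relied".
Its filler is the fronted wh-phrase "which recipe", at word 2.
(The other dependency links word 8 to a gap after word 12.)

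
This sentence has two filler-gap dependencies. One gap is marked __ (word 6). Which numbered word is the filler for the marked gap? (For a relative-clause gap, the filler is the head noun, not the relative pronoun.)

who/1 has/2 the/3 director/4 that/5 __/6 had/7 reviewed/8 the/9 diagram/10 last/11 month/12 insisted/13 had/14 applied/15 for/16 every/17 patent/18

The marked gap is inside the relative clause, the subject of "reviewed".
Its filler is the head noun "director" (via "that"), at word 4.
(The other dependency links word 1 to a gap after word 13.)

4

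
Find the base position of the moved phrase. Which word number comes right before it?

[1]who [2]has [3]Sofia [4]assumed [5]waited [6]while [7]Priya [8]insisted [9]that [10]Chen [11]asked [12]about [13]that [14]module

4

The displaced element is "who" (word 1).
It is linked across 1 clause boundary (Ø).
It functions as the subject of "waited", so the gap sits immediately after word 4 ("assumed").
Base order: Sofia has assumed who waited while Priya insisted that Chen asked about that module.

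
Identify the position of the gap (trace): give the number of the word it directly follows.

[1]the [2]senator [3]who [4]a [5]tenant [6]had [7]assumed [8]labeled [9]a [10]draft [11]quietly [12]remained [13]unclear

The displaced element is "the senator" (word 2).
It is linked across 1 clause boundary (Ø).
It functions as the subject of "labeled", so the gap sits immediately after word 7 ("assumed").
Base order: A tenant had assumed that the senator labeled a draft quietly.

7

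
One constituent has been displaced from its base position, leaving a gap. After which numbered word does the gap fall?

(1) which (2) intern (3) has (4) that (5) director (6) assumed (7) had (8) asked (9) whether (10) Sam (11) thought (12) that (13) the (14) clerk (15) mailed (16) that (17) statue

The displaced element is "which intern" (word 2).
It is linked across 1 clause boundary (Ø).
It functions as the subject of "asked", so the gap sits immediately after word 6 ("assumed").
Base order: That director has assumed that which intern had asked whether Sam thought that the clerk mailed that statue.

6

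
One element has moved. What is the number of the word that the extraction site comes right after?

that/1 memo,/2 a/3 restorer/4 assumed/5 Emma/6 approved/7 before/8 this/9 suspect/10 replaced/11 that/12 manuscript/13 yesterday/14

7

The displaced element is "that memo" (word 2).
It is linked across 1 clause boundary (Ø).
It functions as the direct object of "approved", so the gap sits immediately after word 7 ("approved").
Base order: A restorer assumed Emma approved that memo before this suspect replaced that manuscript yesterday.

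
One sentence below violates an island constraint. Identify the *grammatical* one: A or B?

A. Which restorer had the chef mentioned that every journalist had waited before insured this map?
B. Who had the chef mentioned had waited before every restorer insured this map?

B

In A, the wh-phrase is extracted from inside an adjunct island (introduced by "before"), which blocks movement.
In B, the extraction path crosses only that-complement boundaries, which are transparent.
So B is grammatical.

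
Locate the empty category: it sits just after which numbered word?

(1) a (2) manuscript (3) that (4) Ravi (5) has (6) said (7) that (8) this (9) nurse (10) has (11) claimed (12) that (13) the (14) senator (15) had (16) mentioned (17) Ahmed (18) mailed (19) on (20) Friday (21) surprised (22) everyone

18

The displaced element is "a manuscript" (word 2).
It is linked across 3 clause boundaries (that → that → Ø).
It functions as the direct object of "mailed", so the gap sits immediately after word 18 ("mailed").
Base order: Ravi has said that this nurse has claimed that the senator had mentioned Ahmed mailed a manuscript on Friday.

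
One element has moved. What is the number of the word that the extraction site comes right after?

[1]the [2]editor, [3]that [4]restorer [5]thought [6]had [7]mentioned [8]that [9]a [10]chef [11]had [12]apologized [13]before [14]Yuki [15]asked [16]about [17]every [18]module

The displaced element is "the editor" (word 2).
It is linked across 1 clause boundary (Ø).
It functions as the subject of "mentioned", so the gap sits immediately after word 5 ("thought").
Base order: That restorer thought that the editor had mentioned that a chef had apologized before Yuki asked about every module.

5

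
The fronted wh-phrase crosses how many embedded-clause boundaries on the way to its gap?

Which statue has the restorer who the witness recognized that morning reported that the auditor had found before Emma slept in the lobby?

1

"which statue" is extracted from the object of "found".
Boundaries crossed, outermost first: [that] — 1 in total.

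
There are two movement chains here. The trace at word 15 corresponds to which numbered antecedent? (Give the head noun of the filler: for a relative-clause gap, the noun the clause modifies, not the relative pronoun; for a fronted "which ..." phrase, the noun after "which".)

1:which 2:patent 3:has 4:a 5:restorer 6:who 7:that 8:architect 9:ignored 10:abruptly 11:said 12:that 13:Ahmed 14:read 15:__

2

The marked gap is the direct object of "read".
Its filler is the fronted wh-phrase "which patent", at word 2.
(The other dependency links word 5 to a gap after word 9.)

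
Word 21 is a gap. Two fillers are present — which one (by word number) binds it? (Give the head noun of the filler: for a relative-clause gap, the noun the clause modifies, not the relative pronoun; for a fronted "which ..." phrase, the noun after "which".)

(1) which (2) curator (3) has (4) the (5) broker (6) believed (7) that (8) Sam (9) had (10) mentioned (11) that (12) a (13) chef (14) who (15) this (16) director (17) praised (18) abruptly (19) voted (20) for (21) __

2

The marked gap is the object of the preposition "for" of "voted".
Its filler is the fronted wh-phrase "which curator", at word 2.
(The other dependency links word 13 to a gap after word 17.)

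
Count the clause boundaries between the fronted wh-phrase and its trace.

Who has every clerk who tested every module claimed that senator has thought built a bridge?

2

"who" is extracted from the subject of "built".
Boundaries crossed, outermost first: [Ø], [Ø] — 2 in total.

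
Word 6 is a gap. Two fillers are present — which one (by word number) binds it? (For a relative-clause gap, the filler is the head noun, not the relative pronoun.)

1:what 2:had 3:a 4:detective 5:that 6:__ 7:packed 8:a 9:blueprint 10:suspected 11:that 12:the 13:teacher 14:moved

4

The marked gap is inside the relative clause, the subject of "packed".
Its filler is the head noun "detective" (via "that"), at word 4.
(The other dependency links word 1 to a gap after word 14.)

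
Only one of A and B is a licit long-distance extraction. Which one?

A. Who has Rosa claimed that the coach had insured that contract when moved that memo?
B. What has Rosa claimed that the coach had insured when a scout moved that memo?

In A, the wh-phrase is extracted from inside an adjunct island (introduced by "when"), which blocks movement.
In B, the extraction path crosses only that-complement boundaries, which are transparent.
So B is grammatical.

B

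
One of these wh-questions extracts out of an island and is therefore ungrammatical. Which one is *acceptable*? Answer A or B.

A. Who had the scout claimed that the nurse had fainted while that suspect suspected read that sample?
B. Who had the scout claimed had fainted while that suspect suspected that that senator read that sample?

B

In A, the wh-phrase is extracted from inside an adjunct island (introduced by "while"), which blocks movement.
In B, the extraction path crosses only that-complement boundaries, which are transparent.
So B is grammatical.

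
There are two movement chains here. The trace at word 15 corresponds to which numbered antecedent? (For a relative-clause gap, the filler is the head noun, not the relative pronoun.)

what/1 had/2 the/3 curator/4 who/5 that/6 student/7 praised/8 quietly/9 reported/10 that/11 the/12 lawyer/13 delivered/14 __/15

The marked gap is the direct object of "delivered".
Its filler is the fronted wh-phrase "what", at word 1.
(The other dependency links word 4 to a gap after word 8.)

1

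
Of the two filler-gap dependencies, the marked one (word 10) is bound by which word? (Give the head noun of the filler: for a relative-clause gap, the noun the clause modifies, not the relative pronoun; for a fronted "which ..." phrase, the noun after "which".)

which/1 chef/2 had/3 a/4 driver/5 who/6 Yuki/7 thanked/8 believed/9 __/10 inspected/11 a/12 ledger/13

2

The marked gap is the subject of "inspected".
Its filler is the fronted wh-phrase "which chef", at word 2.
(The other dependency links word 5 to a gap after word 8.)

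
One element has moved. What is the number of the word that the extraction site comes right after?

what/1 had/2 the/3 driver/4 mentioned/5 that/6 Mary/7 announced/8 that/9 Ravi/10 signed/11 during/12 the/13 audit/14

The displaced element is "what" (word 1).
It is linked across 2 clause boundaries (that → that).
It functions as the direct object of "signed", so the gap sits immediately after word 11 ("signed").
Base order: The driver had mentioned that Mary announced that Ravi signed what during the audit.

11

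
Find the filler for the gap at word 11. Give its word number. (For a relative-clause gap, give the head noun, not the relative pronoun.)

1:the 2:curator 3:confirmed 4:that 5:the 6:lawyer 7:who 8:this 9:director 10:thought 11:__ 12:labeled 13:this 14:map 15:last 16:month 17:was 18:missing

The gap at 11 is the subject of "labeled", inside a relative clause.
The relative pronoun is "who" (word 7); it is bound by the head noun immediately before it.
Its filler is the head noun "lawyer", at word 6.

6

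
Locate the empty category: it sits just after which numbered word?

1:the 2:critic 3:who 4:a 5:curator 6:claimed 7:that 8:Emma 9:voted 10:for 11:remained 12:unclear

The displaced element is "the critic" (word 2).
It is linked across 1 clause boundary (that).
It functions as the object of the preposition "for" of "voted", so the gap sits immediately after word 10 ("for").
Base order: A curator claimed that Emma voted for the critic.

10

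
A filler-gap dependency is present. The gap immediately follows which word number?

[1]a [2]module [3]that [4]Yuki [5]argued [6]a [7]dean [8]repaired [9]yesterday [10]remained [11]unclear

The displaced element is "a module" (word 2).
It is linked across 1 clause boundary (Ø).
It functions as the direct object of "repaired", so the gap sits immediately after word 8 ("repaired").
Base order: Yuki argued a dean repaired a module yesterday.

8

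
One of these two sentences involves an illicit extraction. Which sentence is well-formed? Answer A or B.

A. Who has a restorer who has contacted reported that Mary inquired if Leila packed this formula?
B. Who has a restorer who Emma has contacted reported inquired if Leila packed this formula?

In A, the wh-phrase is extracted from inside a complex-NP island (relative clause) (introduced by "who"), which blocks movement.
In B, the extraction path crosses only that-complement boundaries, which are transparent.
So B is grammatical.

B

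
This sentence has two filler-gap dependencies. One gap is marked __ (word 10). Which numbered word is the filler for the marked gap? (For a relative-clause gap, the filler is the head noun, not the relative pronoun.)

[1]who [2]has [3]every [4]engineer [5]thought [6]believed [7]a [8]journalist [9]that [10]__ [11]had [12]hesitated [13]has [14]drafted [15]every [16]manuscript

8

The marked gap is inside the relative clause, the subject of "hesitated".
Its filler is the head noun "journalist" (via "that"), at word 8.
(The other dependency links word 1 to a gap after word 5.)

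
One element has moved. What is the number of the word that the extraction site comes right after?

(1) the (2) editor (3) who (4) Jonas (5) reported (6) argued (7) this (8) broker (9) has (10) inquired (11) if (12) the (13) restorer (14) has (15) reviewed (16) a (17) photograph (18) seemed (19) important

5

The displaced element is "the editor" (word 2).
It is linked across 1 clause boundary (Ø).
It functions as the subject of "argued", so the gap sits immediately after word 5 ("reported").
Base order: Jonas reported that the editor argued this broker has inquired if the restorer has reviewed a photograph.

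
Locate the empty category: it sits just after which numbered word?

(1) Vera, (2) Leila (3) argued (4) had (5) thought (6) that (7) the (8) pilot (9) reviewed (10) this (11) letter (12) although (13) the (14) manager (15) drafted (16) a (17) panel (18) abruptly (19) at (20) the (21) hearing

3

The displaced element is "Vera" (word 1).
It is linked across 1 clause boundary (Ø).
It functions as the subject of "thought", so the gap sits immediately after word 3 ("argued").
Base order: Leila argued Vera had thought that the pilot reviewed this letter although the manager drafted a panel abruptly at the hearing.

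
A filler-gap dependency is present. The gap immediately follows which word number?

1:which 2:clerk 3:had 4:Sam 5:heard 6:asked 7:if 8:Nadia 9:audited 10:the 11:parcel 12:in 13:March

The displaced element is "which clerk" (word 2).
It is linked across 1 clause boundary (Ø).
It functions as the subject of "asked", so the gap sits immediately after word 5 ("heard").
Base order: Sam had heard which clerk asked if Nadia audited the parcel in March.

5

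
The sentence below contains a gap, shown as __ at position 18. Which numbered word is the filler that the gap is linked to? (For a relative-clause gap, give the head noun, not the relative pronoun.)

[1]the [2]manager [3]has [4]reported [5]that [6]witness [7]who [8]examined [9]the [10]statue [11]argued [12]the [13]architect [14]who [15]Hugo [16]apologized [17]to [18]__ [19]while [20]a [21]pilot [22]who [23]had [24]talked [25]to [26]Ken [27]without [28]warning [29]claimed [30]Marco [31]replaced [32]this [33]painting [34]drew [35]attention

The gap at 18 is the prepositional object of "apologized", inside a relative clause.
The relative pronoun is "who" (word 14); it is bound by the head noun immediately before it.
Its filler is the head noun "architect", at word 13.

13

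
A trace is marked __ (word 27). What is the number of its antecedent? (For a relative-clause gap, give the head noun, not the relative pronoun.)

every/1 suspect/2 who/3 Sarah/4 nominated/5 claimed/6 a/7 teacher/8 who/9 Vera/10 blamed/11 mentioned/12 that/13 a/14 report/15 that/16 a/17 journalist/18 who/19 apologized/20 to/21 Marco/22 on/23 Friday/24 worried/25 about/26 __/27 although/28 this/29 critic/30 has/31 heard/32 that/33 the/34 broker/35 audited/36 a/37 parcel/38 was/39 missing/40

15

The gap at 27 is the prepositional object of "worried", inside a relative clause.
The relative pronoun is "that" (word 16); it is bound by the head noun immediately before it.
Its filler is the head noun "report", at word 15.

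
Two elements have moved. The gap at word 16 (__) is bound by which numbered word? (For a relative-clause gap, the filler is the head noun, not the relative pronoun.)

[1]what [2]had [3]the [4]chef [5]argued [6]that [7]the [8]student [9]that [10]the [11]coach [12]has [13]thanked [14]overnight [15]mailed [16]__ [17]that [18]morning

The marked gap is the direct object of "mailed".
Its filler is the fronted wh-phrase "what", at word 1.
(The other dependency links word 8 to a gap after word 13.)

1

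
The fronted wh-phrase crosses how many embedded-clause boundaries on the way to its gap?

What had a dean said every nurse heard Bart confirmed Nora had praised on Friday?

"what" is extracted from the object of "praised".
Boundaries crossed, outermost first: [Ø], [Ø], [Ø] — 3 in total.

3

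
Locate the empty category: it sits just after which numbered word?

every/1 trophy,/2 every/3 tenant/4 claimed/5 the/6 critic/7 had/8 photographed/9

The displaced element is "every trophy" (word 2).
It is linked across 1 clause boundary (Ø).
It functions as the direct object of "photographed", so the gap sits immediately after word 9 ("photographed").
Base order: Every tenant claimed the critic had photographed every trophy.

9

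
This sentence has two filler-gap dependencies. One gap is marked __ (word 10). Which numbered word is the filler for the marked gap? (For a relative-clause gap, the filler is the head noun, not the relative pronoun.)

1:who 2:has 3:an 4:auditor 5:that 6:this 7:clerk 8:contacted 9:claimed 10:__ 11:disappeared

The marked gap is the subject of "disappeared".
Its filler is the fronted wh-phrase "who", at word 1.
(The other dependency links word 4 to a gap after word 8.)

1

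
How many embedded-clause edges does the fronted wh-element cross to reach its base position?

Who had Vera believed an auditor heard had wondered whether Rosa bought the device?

"who" is extracted from the subject of "wondered".
Boundaries crossed, outermost first: [Ø], [Ø] — 2 in total.

2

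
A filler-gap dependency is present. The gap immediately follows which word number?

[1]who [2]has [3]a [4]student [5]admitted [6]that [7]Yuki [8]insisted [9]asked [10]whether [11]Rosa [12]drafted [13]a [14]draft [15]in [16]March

The displaced element is "who" (word 1).
It is linked across 2 clause boundaries (that → Ø).
It functions as the subject of "asked", so the gap sits immediately after word 8 ("insisted").
Base order: A student has admitted that Yuki insisted who asked whether Rosa drafted a draft in March.

8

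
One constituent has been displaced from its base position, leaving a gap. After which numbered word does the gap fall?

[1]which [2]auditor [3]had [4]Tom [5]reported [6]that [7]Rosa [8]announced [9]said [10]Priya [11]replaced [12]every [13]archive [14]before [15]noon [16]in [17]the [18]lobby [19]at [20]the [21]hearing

8

The displaced element is "which auditor" (word 2).
It is linked across 2 clause boundaries (that → Ø).
It functions as the subject of "said", so the gap sits immediately after word 8 ("announced").
Base order: Tom had reported that Rosa announced that which auditor said Priya replaced every archive before noon in the lobby at the hearing.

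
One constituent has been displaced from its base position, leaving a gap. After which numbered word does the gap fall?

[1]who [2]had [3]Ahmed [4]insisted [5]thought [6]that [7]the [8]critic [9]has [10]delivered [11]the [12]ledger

4

The displaced element is "who" (word 1).
It is linked across 1 clause boundary (Ø).
It functions as the subject of "thought", so the gap sits immediately after word 4 ("insisted").
Base order: Ahmed had insisted that who thought that the critic has delivered the ledger.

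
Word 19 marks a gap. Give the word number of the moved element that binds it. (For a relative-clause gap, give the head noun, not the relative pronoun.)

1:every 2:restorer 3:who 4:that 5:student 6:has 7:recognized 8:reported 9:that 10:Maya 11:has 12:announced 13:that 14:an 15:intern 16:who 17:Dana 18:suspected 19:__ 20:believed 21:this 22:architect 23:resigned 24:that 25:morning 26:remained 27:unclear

15

The gap at 19 is the subject of "believed", inside a relative clause.
The relative pronoun is "who" (word 16); it is bound by the head noun immediately before it.
Its filler is the head noun "intern", at word 15.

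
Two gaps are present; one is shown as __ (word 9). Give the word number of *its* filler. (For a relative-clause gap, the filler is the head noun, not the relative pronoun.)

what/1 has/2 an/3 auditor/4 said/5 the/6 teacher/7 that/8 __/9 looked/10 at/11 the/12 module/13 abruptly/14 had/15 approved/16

7

The marked gap is inside the relative clause, the subject of "looked".
Its filler is the head noun "teacher" (via "that"), at word 7.
(The other dependency links word 1 to a gap after word 16.)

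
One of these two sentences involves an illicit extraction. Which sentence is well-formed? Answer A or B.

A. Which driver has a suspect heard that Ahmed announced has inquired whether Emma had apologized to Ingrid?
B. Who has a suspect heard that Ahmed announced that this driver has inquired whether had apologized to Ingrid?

A

In B, the wh-phrase is extracted from inside a wh-island (introduced by "whether"), which blocks movement.
In A, the extraction path crosses only that-complement boundaries, which are transparent.
So A is grammatical.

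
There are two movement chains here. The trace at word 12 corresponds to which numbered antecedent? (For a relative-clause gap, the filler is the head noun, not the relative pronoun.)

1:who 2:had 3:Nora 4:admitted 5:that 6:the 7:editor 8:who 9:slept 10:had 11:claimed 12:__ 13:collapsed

The marked gap is the subject of "collapsed".
Its filler is the fronted wh-phrase "who", at word 1.
(The other dependency links word 7 to a gap after word 8.)

1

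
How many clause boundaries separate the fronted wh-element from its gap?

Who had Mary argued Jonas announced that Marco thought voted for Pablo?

"who" is extracted from the subject of "voted".
Boundaries crossed, outermost first: [Ø], [that], [Ø] — 3 in total.

3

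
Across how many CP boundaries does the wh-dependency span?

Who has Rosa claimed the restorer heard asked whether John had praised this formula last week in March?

"who" is extracted from the subject of "asked".
Boundaries crossed, outermost first: [Ø], [Ø] — 2 in total.

2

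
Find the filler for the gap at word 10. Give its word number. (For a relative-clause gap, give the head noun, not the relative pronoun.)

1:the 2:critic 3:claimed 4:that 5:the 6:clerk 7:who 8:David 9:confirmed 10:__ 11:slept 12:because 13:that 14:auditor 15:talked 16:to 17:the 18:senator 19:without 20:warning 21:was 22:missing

6

The gap at 10 is the subject of "slept", inside a relative clause.
The relative pronoun is "who" (word 7); it is bound by the head noun immediately before it.
Its filler is the head noun "clerk", at word 6.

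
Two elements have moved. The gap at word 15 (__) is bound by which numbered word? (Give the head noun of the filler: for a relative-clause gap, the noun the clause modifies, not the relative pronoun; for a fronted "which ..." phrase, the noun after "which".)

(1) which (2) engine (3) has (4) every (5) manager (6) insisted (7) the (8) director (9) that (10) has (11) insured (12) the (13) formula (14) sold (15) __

2

The marked gap is the direct object of "sold".
Its filler is the fronted wh-phrase "which engine", at word 2.
(The other dependency links word 8 to a gap after word 9.)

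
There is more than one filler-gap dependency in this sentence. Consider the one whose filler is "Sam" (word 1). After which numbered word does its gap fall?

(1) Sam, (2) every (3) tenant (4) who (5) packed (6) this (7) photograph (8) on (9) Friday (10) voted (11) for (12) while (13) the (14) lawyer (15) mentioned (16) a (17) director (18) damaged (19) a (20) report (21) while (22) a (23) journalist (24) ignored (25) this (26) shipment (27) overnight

11

The displaced element is "Sam" (word 1).
It functions as the object of the preposition "for" of "voted", so the gap sits immediately after word 11 ("for").
Base order: Every tenant who packed this photograph on Friday voted for Sam while the lawyer mentioned a director damaged a report while a journalist ignored this shipment overnight.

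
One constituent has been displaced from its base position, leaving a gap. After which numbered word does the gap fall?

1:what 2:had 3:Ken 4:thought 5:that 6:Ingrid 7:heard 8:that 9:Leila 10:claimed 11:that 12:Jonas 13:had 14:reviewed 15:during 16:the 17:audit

The displaced element is "what" (word 1).
It is linked across 3 clause boundaries (that → that → that).
It functions as the direct object of "reviewed", so the gap sits immediately after word 14 ("reviewed").
Base order: Ken had thought that Ingrid heard that Leila claimed that Jonas had reviewed what during the audit.

14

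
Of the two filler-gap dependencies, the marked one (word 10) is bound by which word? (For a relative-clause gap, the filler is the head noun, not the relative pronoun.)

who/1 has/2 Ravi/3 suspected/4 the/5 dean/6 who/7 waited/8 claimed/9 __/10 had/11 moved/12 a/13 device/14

1

The marked gap is the subject of "moved".
Its filler is the fronted wh-phrase "who", at word 1.
(The other dependency links word 6 to a gap after word 7.)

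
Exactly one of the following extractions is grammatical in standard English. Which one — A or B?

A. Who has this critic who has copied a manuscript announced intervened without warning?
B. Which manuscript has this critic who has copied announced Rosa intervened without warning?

A

In B, the wh-phrase is extracted from inside a complex-NP island (relative clause) (introduced by "who"), which blocks movement.
In A, the extraction path crosses only that-complement boundaries, which are transparent.
So A is grammatical.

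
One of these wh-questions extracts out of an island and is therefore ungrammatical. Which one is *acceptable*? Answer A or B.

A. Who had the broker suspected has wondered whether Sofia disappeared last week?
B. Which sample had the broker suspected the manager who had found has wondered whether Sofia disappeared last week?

A

In B, the wh-phrase is extracted from inside a complex-NP island (relative clause) (introduced by "who"), which blocks movement.
In A, the extraction path crosses only that-complement boundaries, which are transparent.
So A is grammatical.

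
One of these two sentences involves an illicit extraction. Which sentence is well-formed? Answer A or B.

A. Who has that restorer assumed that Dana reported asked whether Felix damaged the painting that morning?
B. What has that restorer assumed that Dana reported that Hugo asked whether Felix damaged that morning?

In B, the wh-phrase is extracted from inside a wh-island (introduced by "whether"), which blocks movement.
In A, the extraction path crosses only that-complement boundaries, which are transparent.
So A is grammatical.

A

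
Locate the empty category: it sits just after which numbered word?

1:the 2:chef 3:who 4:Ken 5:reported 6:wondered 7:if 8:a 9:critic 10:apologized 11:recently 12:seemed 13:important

5

The displaced element is "the chef" (word 2).
It is linked across 1 clause boundary (Ø).
It functions as the subject of "wondered", so the gap sits immediately after word 5 ("reported").
Base order: Ken reported the chef wondered if a critic apologized recently.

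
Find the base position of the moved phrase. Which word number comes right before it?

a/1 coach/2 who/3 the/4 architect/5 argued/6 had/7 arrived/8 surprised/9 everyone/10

The displaced element is "a coach" (word 2).
It is linked across 1 clause boundary (Ø).
It functions as the subject of "arrived", so the gap sits immediately after word 6 ("argued").
Base order: The architect argued that a coach had arrived.

6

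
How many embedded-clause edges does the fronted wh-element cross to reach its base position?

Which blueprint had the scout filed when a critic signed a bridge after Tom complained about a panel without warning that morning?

"which blueprint" originates inside the matrix clause — no clause boundary is crossed.

0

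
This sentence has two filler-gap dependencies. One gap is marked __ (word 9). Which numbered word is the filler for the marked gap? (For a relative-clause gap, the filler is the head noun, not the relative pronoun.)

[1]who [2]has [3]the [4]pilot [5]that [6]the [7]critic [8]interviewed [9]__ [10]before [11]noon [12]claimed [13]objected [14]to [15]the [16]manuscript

The marked gap is inside the relative clause, the direct object of "interviewed".
Its filler is the head noun "pilot" (via "that"), at word 4.
(The other dependency links word 1 to a gap after word 12.)

4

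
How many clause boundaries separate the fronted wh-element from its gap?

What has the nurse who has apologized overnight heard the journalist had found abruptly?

"what" is extracted from the object of "found".
Boundaries crossed, outermost first: [Ø] — 1 in total.

1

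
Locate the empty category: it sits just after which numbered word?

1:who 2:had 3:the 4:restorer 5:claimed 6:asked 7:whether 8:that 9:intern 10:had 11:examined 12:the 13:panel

5

The displaced element is "who" (word 1).
It is linked across 1 clause boundary (Ø).
It functions as the subject of "asked", so the gap sits immediately after word 5 ("claimed").
Base order: The restorer had claimed that who asked whether that intern had examined the panel.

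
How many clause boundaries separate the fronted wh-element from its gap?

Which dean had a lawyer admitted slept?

"which dean" is extracted from the subject of "slept".
Boundaries crossed, outermost first: [Ø] — 1 in total.

1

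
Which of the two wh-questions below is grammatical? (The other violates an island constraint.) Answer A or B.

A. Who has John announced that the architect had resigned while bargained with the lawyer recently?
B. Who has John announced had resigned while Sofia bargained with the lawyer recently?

In A, the wh-phrase is extracted from inside an adjunct island (introduced by "while"), which blocks movement.
In B, the extraction path crosses only that-complement boundaries, which are transparent.
So B is grammatical.

B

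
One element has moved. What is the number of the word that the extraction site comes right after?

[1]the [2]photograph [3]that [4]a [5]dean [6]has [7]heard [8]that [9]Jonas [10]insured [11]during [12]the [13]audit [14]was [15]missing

The displaced element is "the photograph" (word 2).
It is linked across 1 clause boundary (that).
It functions as the direct object of "insured", so the gap sits immediately after word 10 ("insured").
Base order: A dean has heard that Jonas insured the photograph during the audit.

10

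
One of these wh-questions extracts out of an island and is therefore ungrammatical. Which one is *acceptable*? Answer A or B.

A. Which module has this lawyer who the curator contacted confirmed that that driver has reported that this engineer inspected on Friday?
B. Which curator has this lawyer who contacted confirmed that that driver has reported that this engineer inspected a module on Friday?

In B, the wh-phrase is extracted from inside a complex-NP island (relative clause) (introduced by "who"), which blocks movement.
In A, the extraction path crosses only that-complement boundaries, which are transparent.
So A is grammatical.

A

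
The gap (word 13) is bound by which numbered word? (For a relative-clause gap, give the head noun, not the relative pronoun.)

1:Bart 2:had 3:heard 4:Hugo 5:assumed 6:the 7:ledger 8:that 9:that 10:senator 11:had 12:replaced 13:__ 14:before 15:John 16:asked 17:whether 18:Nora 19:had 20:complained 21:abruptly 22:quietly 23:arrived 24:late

7

The gap at 13 is the object of "replaced", inside a relative clause.
The relative pronoun is "that" (word 8); it is bound by the head noun immediately before it.
Its filler is the head noun "ledger", at word 7.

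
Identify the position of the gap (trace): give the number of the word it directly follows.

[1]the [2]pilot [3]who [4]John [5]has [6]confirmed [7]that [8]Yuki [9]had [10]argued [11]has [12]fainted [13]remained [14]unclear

10

The displaced element is "the pilot" (word 2).
It is linked across 2 clause boundaries (that → Ø).
It functions as the subject of "fainted", so the gap sits immediately after word 10 ("argued").
Base order: John has confirmed that Yuki had argued that the pilot has fainted.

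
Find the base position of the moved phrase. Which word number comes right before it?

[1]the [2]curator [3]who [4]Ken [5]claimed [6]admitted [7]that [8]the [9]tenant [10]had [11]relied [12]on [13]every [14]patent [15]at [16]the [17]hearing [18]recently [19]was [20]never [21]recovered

5

The displaced element is "the curator" (word 2).
It is linked across 1 clause boundary (Ø).
It functions as the subject of "admitted", so the gap sits immediately after word 5 ("claimed").
Base order: Ken claimed the curator admitted that the tenant had relied on every patent at the hearing recently.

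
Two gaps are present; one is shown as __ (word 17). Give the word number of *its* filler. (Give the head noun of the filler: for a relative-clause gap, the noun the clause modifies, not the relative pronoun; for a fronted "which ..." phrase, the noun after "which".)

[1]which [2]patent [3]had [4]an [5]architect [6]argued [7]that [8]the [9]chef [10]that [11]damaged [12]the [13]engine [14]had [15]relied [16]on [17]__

The marked gap is the object of the preposition "on" of "relied".
Its filler is the fronted wh-phrase "which patent", at word 2.
(The other dependency links word 9 to a gap after word 10.)

2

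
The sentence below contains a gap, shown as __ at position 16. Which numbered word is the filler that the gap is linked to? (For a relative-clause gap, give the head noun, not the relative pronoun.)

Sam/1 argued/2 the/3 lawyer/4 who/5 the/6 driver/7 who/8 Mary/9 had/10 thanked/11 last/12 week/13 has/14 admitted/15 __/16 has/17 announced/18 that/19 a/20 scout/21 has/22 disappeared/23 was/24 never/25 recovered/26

4

The gap at 16 is the subject of "announced", inside a relative clause.
The relative pronoun is "who" (word 5); it is bound by the head noun immediately before it.
Its filler is the head noun "lawyer", at word 4.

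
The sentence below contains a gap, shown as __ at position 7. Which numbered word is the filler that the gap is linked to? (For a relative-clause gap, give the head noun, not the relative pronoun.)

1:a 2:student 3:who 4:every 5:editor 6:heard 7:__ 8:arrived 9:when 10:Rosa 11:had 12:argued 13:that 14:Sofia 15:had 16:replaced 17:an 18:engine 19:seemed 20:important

2

The gap at 7 is the subject of "arrived", inside a relative clause.
The relative pronoun is "who" (word 3); it is bound by the head noun immediately before it.
Its filler is the head noun "student", at word 2.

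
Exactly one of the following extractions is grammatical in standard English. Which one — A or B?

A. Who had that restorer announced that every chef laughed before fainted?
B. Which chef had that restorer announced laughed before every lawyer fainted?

In A, the wh-phrase is extracted from inside an adjunct island (introduced by "before"), which blocks movement.
In B, the extraction path crosses only that-complement boundaries, which are transparent.
So B is grammatical.

B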